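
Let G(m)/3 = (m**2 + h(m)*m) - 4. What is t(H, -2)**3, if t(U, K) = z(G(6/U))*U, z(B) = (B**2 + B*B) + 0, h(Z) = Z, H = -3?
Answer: -644972544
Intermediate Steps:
G(m) = -12 + 6*m**2 (G(m) = 3*((m**2 + m*m) - 4) = 3*((m**2 + m**2) - 4) = 3*(2*m**2 - 4) = 3*(-4 + 2*m**2) = -12 + 6*m**2)
z(B) = 2*B**2 (z(B) = (B**2 + B**2) + 0 = 2*B**2 + 0 = 2*B**2)
t(U, K) = 2*U*(-12 + 216/U**2)**2 (t(U, K) = (2*(-12 + 6*(6/U)**2)**2)*U = (2*(-12 + 6*(36/U**2))**2)*U = (2*(-12 + 216/U**2)**2)*U = 2*U*(-12 + 216/U**2)**2)
t(H, -2)**3 = (288*(18 - 1*(-3)**2)**2/(-3)**3)**3 = (288*(-1/27)*(18 - 1*9)**2)**3 = (288*(-1/27)*(18 - 9)**2)**3 = (288*(-1/27)*9**2)**3 = (288*(-1/27)*81)**3 = (-864)**3 = -644972544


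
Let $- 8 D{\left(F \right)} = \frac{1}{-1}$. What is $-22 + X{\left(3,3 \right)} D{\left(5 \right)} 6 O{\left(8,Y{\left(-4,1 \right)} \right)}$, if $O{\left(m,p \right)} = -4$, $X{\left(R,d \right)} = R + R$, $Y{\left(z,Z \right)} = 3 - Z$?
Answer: $-40$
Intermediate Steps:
$X{\left(R,d \right)} = 2 R$
$D{\left(F \right)} = \frac{1}{8}$ ($D{\left(F \right)} = - \frac{1}{8 \left(-1\right)} = \left(- \frac{1}{8}\right) \left(-1\right) = \frac{1}{8}$)
$-22 + X{\left(3,3 \right)} D{\left(5 \right)} 6 O{\left(8,Y{\left(-4,1 \right)} \right)} = -22 + 2 \cdot 3 \cdot \frac{1}{8} \cdot 6 \left(-4\right) = -22 + 6 \cdot \frac{1}{8} \cdot 6 \left(-4\right) = -22 + \frac{3}{4} \cdot 6 \left(-4\right) = -22 + \frac{9}{2} \left(-4\right) = -22 - 18 = -40$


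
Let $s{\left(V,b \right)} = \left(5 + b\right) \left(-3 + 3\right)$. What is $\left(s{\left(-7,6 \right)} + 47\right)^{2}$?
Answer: $2209$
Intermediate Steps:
$s{\left(V,b \right)} = 0$ ($s{\left(V,b \right)} = \left(5 + b\right) 0 = 0$)
$\left(s{\left(-7,6 \right)} + 47\right)^{2} = \left(0 + 47\right)^{2} = 47^{2} = 2209$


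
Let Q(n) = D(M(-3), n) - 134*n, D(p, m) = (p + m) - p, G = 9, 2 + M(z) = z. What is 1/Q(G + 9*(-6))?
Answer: 1/5985 ≈ 0.00016708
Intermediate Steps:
M(z) = -2 + z
D(p, m) = m (D(p, m) = (m + p) - p = m)
Q(n) = -133*n (Q(n) = n - 134*n = -133*n)
1/Q(G + 9*(-6)) = 1/(-133*(9 + 9*(-6))) = 1/(-133*(9 - 54)) = 1/(-133*(-45)) = 1/5985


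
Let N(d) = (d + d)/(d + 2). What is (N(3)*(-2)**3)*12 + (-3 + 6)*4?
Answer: -516/5 ≈ -103.20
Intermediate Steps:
N(d) = 2*d/(2 + d) (N(d) = (2*d)/(2 + d) = 2*d/(2 + d))
(N(3)*(-2)**3)*12 + (-3 + 6)*4 = ((2*3/(2 + 3))*(-2)**3)*12 + (-3 + 6)*4 = ((2*3/5)*(-8))*12 + 3*4 = ((2*3*(1/5))*(-8))*12 + 12 = ((6/5)*(-8))*12 + 12 = -48/5*12 + 12 = -576/5 + 12 = -516/5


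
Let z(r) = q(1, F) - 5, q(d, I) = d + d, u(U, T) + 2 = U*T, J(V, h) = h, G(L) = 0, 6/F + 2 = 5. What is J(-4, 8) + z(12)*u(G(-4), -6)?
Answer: 14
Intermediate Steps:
F = 2 (F = 6/(-2 + 5) = 6/3 = 6*(⅓) = 2)
u(U, T) = -2 + T*U (u(U, T) = -2 + U*T = -2 + T*U)
q(d, I) = 2*d
z(r) = -3 (z(r) = 2*1 - 5 = 2 - 5 = -3)
J(-4, 8) + z(12)*u(G(-4), -6) = 8 - 3*(-2 - 6*0) = 8 - 3*(-2 + 0) = 8 - 3*(-2) = 8 + 6 = 14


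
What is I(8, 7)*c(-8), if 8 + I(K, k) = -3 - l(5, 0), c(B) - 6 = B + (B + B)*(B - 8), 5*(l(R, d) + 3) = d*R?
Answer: -2032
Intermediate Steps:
l(R, d) = -3 + R*d/5 (l(R, d) = -3 + (d*R)/5 = -3 + (R*d)/5 = -3 + R*d/5)
c(B) = 6 + B + 2*B*(-8 + B) (c(B) = 6 + (B + (B + B)*(B - 8)) = 6 + (B + (2*B)*(-8 + B)) = 6 + (B + 2*B*(-8 + B)) = 6 + B + 2*B*(-8 + B))
I(K, k) = -8 (I(K, k) = -8 + (-3 - (-3 + (1/5)*5*0)) = -8 + (-3 - (-3 + 0)) = -8 + (-3 - 1*(-3)) = -8 + (-3 + 3) = -8 + 0 = -8)
I(8, 7)*c(-8) = -8*(6 - 15*(-8) + 2*(-8)**2) = -8*(6 + 120 + 2*64) = -8*(6 + 120 + 128) = -8*254 = -2032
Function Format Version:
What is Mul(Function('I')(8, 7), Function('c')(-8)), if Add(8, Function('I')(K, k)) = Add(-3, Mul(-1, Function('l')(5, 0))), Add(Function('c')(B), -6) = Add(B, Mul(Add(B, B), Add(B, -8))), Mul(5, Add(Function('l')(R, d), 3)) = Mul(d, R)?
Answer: -2032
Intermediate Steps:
Function('l')(R, d) = Add(-3, Mul(Rational(1, 5), R, d)) (Function('l')(R, d) = Add(-3, Mul(Rational(1, 5), Mul(d, R))) = Add(-3, Mul(Rational(1, 5), Mul(R, d))) = Add(-3, Mul(Rational(1, 5), R, d)))
Function('c')(B) = Add(6, B, Mul(2, B, Add(-8, B))) (Function('c')(B) = Add(6, Add(B, Mul(Add(B, B), Add(B, -8)))) = Add(6, Add(B, Mul(Mul(2, B), Add(-8, B)))) = Add(6, Add(B, Mul(2, B, Add(-8, B)))) = Add(6, B, Mul(2, B, Add(-8, B))))
Function('I')(K, k) = -8 (Function('I')(K, k) = Add(-8, Add(-3, Mul(-1, Add(-3, Mul(Rational(1, 5), 5, 0))))) = Add(-8, Add(-3, Mul(-1, Add(-3, 0)))) = Add(-8, Add(-3, Mul(-1, -3))) = Add(-8, Add(-3, 3)) = Add(-8, 0) = -8)
Mul(Function('I')(8, 7), Function('c')(-8)) = Mul(-8, Add(6, Mul(-15, -8), Mul(2, Pow(-8, 2)))) = Mul(-8, Add(6, 120, Mul(2, 64))) = Mul(-8, Add(6, 120, 128)) = Mul(-8, 254) = -2032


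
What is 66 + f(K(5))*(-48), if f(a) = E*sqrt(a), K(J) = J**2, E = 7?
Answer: -1614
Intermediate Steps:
f(a) = 7*sqrt(a)
66 + f(K(5))*(-48) = 66 + (7*sqrt(5**2))*(-48) = 66 + (7*sqrt(25))*(-48) = 66 + (7*5)*(-48) = 66 + 35*(-48) = 66 - 1680 = -1614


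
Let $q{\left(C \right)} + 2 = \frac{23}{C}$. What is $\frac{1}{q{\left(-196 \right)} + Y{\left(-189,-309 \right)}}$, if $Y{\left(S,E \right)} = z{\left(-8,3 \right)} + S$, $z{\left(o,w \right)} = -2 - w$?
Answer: $- \frac{196}{38439} \approx -0.005099$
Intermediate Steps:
$q{\left(C \right)} = -2 + \frac{23}{C}$
$Y{\left(S,E \right)} = -5 + S$ ($Y{\left(S,E \right)} = \left(-2 - 3\right) + S = -5 + S$)
$\frac{1}{q{\left(-196 \right)} + Y{\left(-189,-309 \right)}} = \frac{1}{\left(-2 + \frac{23}{-196}\right) - 194} = \frac{1}{\left(-2 + 23 \left(- \frac{1}{196}\right)\right) - 194} = \frac{1}{\left(-2 - \frac{23}{196}\right) - 194} = \frac{1}{- \frac{415}{196} - 194} = \frac{1}{- \frac{38439}{196}} = - \frac{196}{38439}$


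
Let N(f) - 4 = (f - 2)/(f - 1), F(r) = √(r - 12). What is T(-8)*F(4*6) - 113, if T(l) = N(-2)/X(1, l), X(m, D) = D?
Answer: -113 - 4*√3/3 ≈ -115.31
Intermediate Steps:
F(r) = √(-12 + r)
N(f) = 4 + (-2 + f)/(-1 + f) (N(f) = 4 + (f - 2)/(f - 1) = 4 + (-2 + f)/(-1 + f))
T(l) = 16/(3*l) (T(l) = ((-6 + 5*(-2))/(-1 - 2))/l = ((-6 - 10)/(-3))/l = (-⅓*(-16))/l = 16/(3*l))
T(-8)*F(4*6) - 113 = ((16/3)/(-8))*√(-12 + 4*6) - 113 = ((16/3)*(-⅛))*√(-12 + 24) - 113 = -4*√3/3 - 113 = -113 - 4*√3/3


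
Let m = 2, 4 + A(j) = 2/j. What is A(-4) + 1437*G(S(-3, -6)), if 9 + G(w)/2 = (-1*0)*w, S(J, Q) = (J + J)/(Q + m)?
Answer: -51741/2 ≈ -25871.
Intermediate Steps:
A(j) = -4 + 2/j
S(J, Q) = 2*J/(2 + Q) (S(J, Q) = (J + J)/(Q + 2) = (2*J)/(2 + Q) = 2*J/(2 + Q))
G(w) = -18 (G(w) = -18 + 2*((-1*0)*w) = -18 + 2*(0*w) = -18 + 2*0 = -18 + 0 = -18)
A(-4) + 1437*G(S(-3, -6)) = (-4 + 2/(-4)) + 1437*(-18) = (-4 + 2*(-1/4)) - 25866 = (-4 - 1/2) - 25866 = -9/2 - 25866 = -51741/2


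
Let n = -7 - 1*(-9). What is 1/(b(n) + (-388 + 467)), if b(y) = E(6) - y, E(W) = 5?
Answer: 1/82 ≈ 0.012195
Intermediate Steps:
n = 2 (n = -7 + 9 = 2)
b(y) = 5 - y
1/(b(n) + (-388 + 467)) = 1/((5 - 1*2) + (-388 + 467)) = 1/((5 - 2) + 79) = 1/(3 + 79) = 1/82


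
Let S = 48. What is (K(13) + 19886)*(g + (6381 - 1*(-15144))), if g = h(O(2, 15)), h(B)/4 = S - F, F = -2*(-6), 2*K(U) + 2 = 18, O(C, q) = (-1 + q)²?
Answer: 431083086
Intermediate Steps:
K(U) = 8 (K(U) = -1 + (½)*18 = -1 + 9 = 8)
F = 12
h(B) = 144 (h(B) = 4*(48 - 1*12) = 4*(48 - 12) = 4*36 = 144)
g = 144
(K(13) + 19886)*(g + (6381 - 1*(-15144))) = (8 + 19886)*(144 + (6381 - 1*(-15144))) = 19894*(144 + (6381 + 15144)) = 19894*(144 + 21525) = 19894*21669 = 431083086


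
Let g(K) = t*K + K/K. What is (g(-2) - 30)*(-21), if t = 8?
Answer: 945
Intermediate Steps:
g(K) = 1 + 8*K (g(K) = 8*K + K/K = 8*K + 1 = 1 + 8*K)
(g(-2) - 30)*(-21) = ((1 + 8*(-2)) - 30)*(-21) = ((1 - 16) - 30)*(-21) = (-15 - 30)*(-21) = -45*(-21) = 945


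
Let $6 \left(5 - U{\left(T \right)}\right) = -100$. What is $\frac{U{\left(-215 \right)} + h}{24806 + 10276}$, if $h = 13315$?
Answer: $\frac{20005}{52623} \approx 0.38016$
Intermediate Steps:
$U{\left(T \right)} = \frac{65}{3}$ ($U{\left(T \right)} = 5 - - \frac{50}{3} = 5 + \frac{50}{3} = \frac{65}{3}$)
$\frac{U{\left(-215 \right)} + h}{24806 + 10276} = \frac{\frac{65}{3} + 13315}{24806 + 10276} = \frac{40010}{3 \cdot 35082} = \frac{40010}{3} \cdot \frac{1}{35082} = \frac{20005}{52623}$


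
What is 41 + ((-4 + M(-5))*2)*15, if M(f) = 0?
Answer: -79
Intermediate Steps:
41 + ((-4 + M(-5))*2)*15 = 41 + ((-4 + 0)*2)*15 = 41 - 4*2*15 = 41 - 8*15 = 41 - 120 = -79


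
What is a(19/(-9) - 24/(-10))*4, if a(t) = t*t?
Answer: 676/2025 ≈ 0.33383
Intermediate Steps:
a(t) = t**2
a(19/(-9) - 24/(-10))*4 = (19/(-9) - 24/(-10))**2*4 = (19*(-1/9) - 24*(-1/10))**2*4 = (-19/9 + 12/5)**2*4 = (13/45)**2*4 = (169/2025)*4 = 676/2025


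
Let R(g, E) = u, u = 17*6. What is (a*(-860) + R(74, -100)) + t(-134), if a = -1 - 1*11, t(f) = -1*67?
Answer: 10355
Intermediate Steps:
t(f) = -67
u = 102
a = -12 (a = -1 - 11 = -12)
R(g, E) = 102
(a*(-860) + R(74, -100)) + t(-134) = (-12*(-860) + 102) - 67 = (10320 + 102) - 67 = 10422 - 67 = 10355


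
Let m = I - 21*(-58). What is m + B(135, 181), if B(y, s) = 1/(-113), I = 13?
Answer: 139102/113 ≈ 1231.0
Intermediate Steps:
m = 1231 (m = 13 - 21*(-58) = 13 + 1218 = 1231)
B(y, s) = -1/113
m + B(135, 181) = 1231 - 1/113 = 139102/113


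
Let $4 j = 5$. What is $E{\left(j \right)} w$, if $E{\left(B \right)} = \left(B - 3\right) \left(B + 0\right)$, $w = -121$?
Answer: $\frac{4235}{16} \approx 264.69$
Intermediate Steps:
$j = \frac{5}{4}$ ($j = \frac{1}{4} \cdot 5 = \frac{5}{4} \approx 1.25$)
$E{\left(B \right)} = B \left(-3 + B\right)$ ($E{\left(B \right)} = \left(-3 + B\right) B = B \left(-3 + B\right)$)
$E{\left(j \right)} w = \frac{5 \left(-3 + \frac{5}{4}\right)}{4} \left(-121\right) = \frac{5}{4} \left(- \frac{7}{4}\right) \left(-121\right) = \left(- \frac{35}{16}\right) \left(-121\right) = \frac{4235}{16}$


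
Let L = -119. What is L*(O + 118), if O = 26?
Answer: -17136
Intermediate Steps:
L*(O + 118) = -119*(26 + 118) = -119*144 = -17136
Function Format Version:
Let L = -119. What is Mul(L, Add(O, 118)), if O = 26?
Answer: -17136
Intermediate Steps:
Mul(L, Add(O, 118)) = Mul(-119, Add(26, 118)) = Mul(-119, 144) = -17136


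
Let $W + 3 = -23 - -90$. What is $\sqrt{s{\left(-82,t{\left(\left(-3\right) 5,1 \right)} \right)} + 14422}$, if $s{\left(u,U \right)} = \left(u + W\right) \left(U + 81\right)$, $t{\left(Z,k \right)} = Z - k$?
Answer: $2 \sqrt{3313} \approx 115.12$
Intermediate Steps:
$W = 64$ ($W = -3 - -67 = -3 + \left(-23 + 90\right) = -3 + 67 = 64$)
$s{\left(u,U \right)} = \left(64 + u\right) \left(81 + U\right)$ ($s{\left(u,U \right)} = \left(u + 64\right) \left(U + 81\right) = \left(64 + u\right) \left(81 + U\right)$)
$\sqrt{s{\left(-82,t{\left(\left(-3\right) 5,1 \right)} \right)} + 14422} = \sqrt{\left(5184 + 64 \left(\left(-3\right) 5 - 1\right) + 81 \left(-82\right) + \left(\left(-3\right) 5 - 1\right) \left(-82\right)\right) + 14422} = \sqrt{\left(5184 + 64 \left(-15 - 1\right) - 6642 + \left(-15 - 1\right) \left(-82\right)\right) + 14422} = \sqrt{\left(5184 + 64 \left(-16\right) - 6642 - -1312\right) + 14422} = \sqrt{\left(5184 - 1024 - 6642 + 1312\right) + 14422} = \sqrt{-1170 + 14422} = \sqrt{13252} = 2 \sqrt{3313}$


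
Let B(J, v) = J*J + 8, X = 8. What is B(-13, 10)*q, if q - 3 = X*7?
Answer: 10443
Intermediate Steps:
B(J, v) = 8 + J**2 (B(J, v) = J**2 + 8 = 8 + J**2)
q = 59 (q = 3 + 8*7 = 3 + 56 = 59)
B(-13, 10)*q = (8 + (-13)**2)*59 = (8 + 169)*59 = 177*59 = 10443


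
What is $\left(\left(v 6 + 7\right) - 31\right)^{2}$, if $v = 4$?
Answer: $0$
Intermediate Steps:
$\left(\left(v 6 + 7\right) - 31\right)^{2} = \left(\left(4 \cdot 6 + 7\right) - 31\right)^{2} = \left(\left(24 + 7\right) - 31\right)^{2} = \left(31 - 31\right)^{2} = 0^{2} = 0$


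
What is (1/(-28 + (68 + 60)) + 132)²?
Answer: 174266401/10000 ≈ 17427.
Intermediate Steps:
(1/(-28 + (68 + 60)) + 132)² = (1/(-28 + 128) + 132)² = (1/100 + 132)² = (13201/100)² = 174266401/10000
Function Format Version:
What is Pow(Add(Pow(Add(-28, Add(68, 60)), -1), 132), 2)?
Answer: Rational(174266401, 10000) ≈ 17427.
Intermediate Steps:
Pow(Add(Pow(Add(-28, Add(68, 60)), -1), 132), 2) = Pow(Add(Pow(Add(-28, 128), -1), 132), 2) = Pow(Add(Pow(100, -1), 132), 2) = Pow(Add(Rational(1, 100), 132), 2) = Pow(Rational(13201, 100), 2) = Rational(174266401, 10000)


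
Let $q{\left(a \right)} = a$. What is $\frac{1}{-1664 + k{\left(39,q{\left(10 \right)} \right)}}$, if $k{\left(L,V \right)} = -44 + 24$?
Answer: $- \frac{1}{1684} \approx -0.00059382$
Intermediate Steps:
$k{\left(L,V \right)} = -20$
$\frac{1}{-1664 + k{\left(39,q{\left(10 \right)} \right)}} = \frac{1}{-1664 - 20} = \frac{1}{-1684} = - \frac{1}{1684}$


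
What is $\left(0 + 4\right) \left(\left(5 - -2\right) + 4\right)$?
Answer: $44$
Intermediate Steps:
$\left(0 + 4\right) \left(\left(5 - -2\right) + 4\right) = 4 \left(\left(5 + 2\right) + 4\right) = 4 \left(7 + 4\right) = 4 \cdot 11 = 44$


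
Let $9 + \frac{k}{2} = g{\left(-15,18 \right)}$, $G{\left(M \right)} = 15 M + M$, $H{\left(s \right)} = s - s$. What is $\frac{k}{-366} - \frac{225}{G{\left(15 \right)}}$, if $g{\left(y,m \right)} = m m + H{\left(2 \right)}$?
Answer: $- \frac{2595}{976} \approx -2.6588$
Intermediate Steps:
$H{\left(s \right)} = 0$
$G{\left(M \right)} = 16 M$
$g{\left(y,m \right)} = m^{2}$ ($g{\left(y,m \right)} = m m + 0 = m^{2} + 0 = m^{2}$)
$k = 630$ ($k = -18 + 2 \cdot 18^{2} = -18 + 2 \cdot 324 = -18 + 648 = 630$)
$\frac{k}{-366} - \frac{225}{G{\left(15 \right)}} = \frac{630}{-366} - \frac{225}{16 \cdot 15} = 630 \left(- \frac{1}{366}\right) - \frac{225}{240} = - \frac{105}{61} - \frac{15}{16} = - \frac{2595}{976}$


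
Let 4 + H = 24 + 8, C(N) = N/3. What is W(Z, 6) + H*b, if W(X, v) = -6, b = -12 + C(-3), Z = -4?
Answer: -370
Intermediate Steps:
C(N) = N/3 (C(N) = N*(⅓) = N/3)
b = -13 (b = -12 + (⅓)*(-3) = -12 - 1 = -13)
H = 28 (H = -4 + (24 + 8) = -4 + 32 = 28)
W(Z, 6) + H*b = -6 + 28*(-13) = -6 - 364 = -370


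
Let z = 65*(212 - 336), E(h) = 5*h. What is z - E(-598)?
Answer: -5070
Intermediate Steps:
z = -8060 (z = 65*(-124) = -8060)
z - E(-598) = -8060 - 5*(-598) = -8060 - 1*(-2990) = -8060 + 2990 = -5070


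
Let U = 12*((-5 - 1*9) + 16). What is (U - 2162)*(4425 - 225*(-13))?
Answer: -15714300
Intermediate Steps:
U = 24 (U = 12*((-5 - 9) + 16) = 12*(-14 + 16) = 12*2 = 24)
(U - 2162)*(4425 - 225*(-13)) = (24 - 2162)*(4425 - 225*(-13)) = -2138*(4425 + 2925) = -2138*7350 = -15714300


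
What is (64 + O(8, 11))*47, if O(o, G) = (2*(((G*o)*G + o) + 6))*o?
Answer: 741472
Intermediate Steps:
O(o, G) = o*(12 + 2*o + 2*o*G²) (O(o, G) = (2*((o*G² + o) + 6))*o = (2*((o + o*G²) + 6))*o = (2*(6 + o + o*G²))*o = (12 + 2*o + 2*o*G²)*o = o*(12 + 2*o + 2*o*G²))
(64 + O(8, 11))*47 = (64 + 2*8*(6 + 8 + 8*11²))*47 = (64 + 2*8*(6 + 8 + 8*121))*47 = (64 + 2*8*(6 + 8 + 968))*47 = (64 + 2*8*982)*47 = (64 + 15712)*47 = 15776*47 = 741472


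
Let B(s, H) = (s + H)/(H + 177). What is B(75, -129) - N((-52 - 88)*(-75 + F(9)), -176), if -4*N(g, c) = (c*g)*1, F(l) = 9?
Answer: -3252489/8 ≈ -4.0656e+5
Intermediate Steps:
B(s, H) = (H + s)/(177 + H)
N(g, c) = -c*g/4
B(75, -129) - N((-52 - 88)*(-75 + F(9)), -176) = (-129 + 75)/(177 - 129) - (-1)*(-176)*(-52 - 88)*(-75 + 9)/4 = -54/48 - (-1)*(-176)*(-140*(-66))/4 = (1/48)*(-54) - (-1)*(-176)*9240/4 = -9/8 - 1*406560 = -9/8 - 406560 = -3252489/8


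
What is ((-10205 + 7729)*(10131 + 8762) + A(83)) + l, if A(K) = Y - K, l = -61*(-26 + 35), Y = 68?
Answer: -46779632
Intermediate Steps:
l = -549 (l = -61*9 = -549)
A(K) = 68 - K
((-10205 + 7729)*(10131 + 8762) + A(83)) + l = ((-10205 + 7729)*(10131 + 8762) + (68 - 1*83)) - 549 = (-2476*18893 + (68 - 83)) - 549 = (-46779068 - 15) - 549 = -46779083 - 549 = -46779632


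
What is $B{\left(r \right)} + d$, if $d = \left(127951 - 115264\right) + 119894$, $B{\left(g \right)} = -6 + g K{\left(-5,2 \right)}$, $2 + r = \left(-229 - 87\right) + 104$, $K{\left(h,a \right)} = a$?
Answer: $132147$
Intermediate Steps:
$r = -214$ ($r = -2 + \left(\left(-229 - 87\right) + 104\right) = -2 + \left(-316 + 104\right) = -2 - 212 = -214$)
$B{\left(g \right)} = -6 + 2 g$ ($B{\left(g \right)} = -6 + g 2 = -6 + 2 g$)
$d = 132581$ ($d = 12687 + 119894 = 132581$)
$B{\left(r \right)} + d = \left(-6 + 2 \left(-214\right)\right) + 132581 = \left(-6 - 428\right) + 132581 = -434 + 132581 = 132147$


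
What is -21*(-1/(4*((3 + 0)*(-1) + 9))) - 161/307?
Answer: 861/2456 ≈ 0.35057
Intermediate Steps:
-21*(-1/(4*((3 + 0)*(-1) + 9))) - 161/307 = -21*(-1/(4*(3*(-1) + 9))) - 161*1/307 = -21*(-1/(4*(-3 + 9))) - 161/307 = -21/((-4*6)) - 161/307 = -21/(-24) - 161/307 = -21*(-1/24) - 161/307 = 7/8 - 161/307 = 861/2456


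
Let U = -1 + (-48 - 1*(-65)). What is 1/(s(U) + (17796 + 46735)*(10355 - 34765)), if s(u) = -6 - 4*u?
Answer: -1/1575201780 ≈ -6.3484e-10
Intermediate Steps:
U = 16 (U = -1 + (-48 + 65) = -1 + 17 = 16)
1/(s(U) + (17796 + 46735)*(10355 - 34765)) = 1/((-6 - 4*16) + (17796 + 46735)*(10355 - 34765)) = 1/((-6 - 64) + 64531*(-24410)) = 1/(-70 - 1575201710) = 1/(-1575201780) = -1/1575201780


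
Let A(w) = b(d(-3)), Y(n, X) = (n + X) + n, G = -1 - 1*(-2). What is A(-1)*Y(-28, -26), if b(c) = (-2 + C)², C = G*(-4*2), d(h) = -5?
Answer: -8200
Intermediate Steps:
G = 1 (G = -1 + 2 = 1)
C = -8 (C = 1*(-4*2) = 1*(-8) = -8)
Y(n, X) = X + 2*n (Y(n, X) = (X + n) + n = X + 2*n)
b(c) = 100 (b(c) = (-2 - 8)² = (-10)² = 100)
A(w) = 100
A(-1)*Y(-28, -26) = 100*(-26 + 2*(-28)) = 100*(-26 - 56) = 100*(-82) = -8200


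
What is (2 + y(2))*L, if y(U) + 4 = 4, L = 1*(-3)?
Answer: -6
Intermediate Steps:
L = -3
y(U) = 0 (y(U) = -4 + 4 = 0)
(2 + y(2))*L = (2 + 0)*(-3) = 2*(-3) = -6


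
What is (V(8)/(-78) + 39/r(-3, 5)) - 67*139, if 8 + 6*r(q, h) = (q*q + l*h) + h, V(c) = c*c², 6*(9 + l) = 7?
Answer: -72383893/7761 ≈ -9326.6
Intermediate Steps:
l = -47/6 (l = -9 + (⅙)*7 = -9 + 7/6 = -47/6 ≈ -7.8333)
V(c) = c³
r(q, h) = -4/3 - 41*h/36 + q²/6 (r(q, h) = -4/3 + ((q*q - 47*h/6) + h)/6 = -4/3 + ((q² - 47*h/6) + h)/6 = -4/3 + (q² - 41*h/6)/6 = -4/3 + (-41*h/36 + q²/6) = -4/3 - 41*h/36 + q²/6)
(V(8)/(-78) + 39/r(-3, 5)) - 67*139 = (8³/(-78) + 39/(-4/3 - 41/36*5 + (⅙)*(-3)²)) - 67*139 = (512*(-1/78) + 39/(-4/3 - 205/36 + (⅙)*9)) - 9313 = (-256/39 + 39/(-4/3 - 205/36 + 3/2)) - 9313 = (-256/39 + 39/(-199/36)) - 9313 = (-256/39 + 39*(-36/199)) - 9313 = (-256/39 - 1404/199) - 9313 = -105700/7761 - 9313 = -72383893/7761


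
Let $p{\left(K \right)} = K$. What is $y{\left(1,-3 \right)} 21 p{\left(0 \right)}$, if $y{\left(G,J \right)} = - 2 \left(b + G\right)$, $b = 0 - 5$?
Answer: $0$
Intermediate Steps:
$b = -5$
$y{\left(G,J \right)} = 10 - 2 G$ ($y{\left(G,J \right)} = - 2 \left(-5 + G\right) = 10 - 2 G$)
$y{\left(1,-3 \right)} 21 p{\left(0 \right)} = \left(10 - 2\right) 21 \cdot 0 = 8 \cdot 21 \cdot 0 = 168 \cdot 0 = 0$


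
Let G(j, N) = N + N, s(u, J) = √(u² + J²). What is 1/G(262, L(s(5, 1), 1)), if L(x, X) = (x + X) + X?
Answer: -1/22 + √26/44 ≈ 0.070432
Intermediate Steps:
s(u, J) = √(J² + u²)
L(x, X) = x + 2*X (L(x, X) = (X + x) + X = x + 2*X)
G(j, N) = 2*N
1/G(262, L(s(5, 1), 1)) = 1/(2*(√(1² + 5²) + 2*1)) = 1/(2*(√(1 + 25) + 2)) = 1/(2*(√26 + 2)) = 1/(2*(2 + √26)) = 1/(4 + 2*√26)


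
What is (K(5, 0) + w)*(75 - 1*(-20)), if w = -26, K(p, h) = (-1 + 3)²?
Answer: -2090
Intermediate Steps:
K(p, h) = 4 (K(p, h) = 2² = 4)
(K(5, 0) + w)*(75 - 1*(-20)) = (4 - 26)*(75 - 1*(-20)) = -22*(75 + 20) = -22*95 = -2090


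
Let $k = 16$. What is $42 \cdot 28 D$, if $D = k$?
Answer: $18816$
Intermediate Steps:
$D = 16$
$42 \cdot 28 D = 42 \cdot 28 \cdot 16 = 1176 \cdot 16 = 18816$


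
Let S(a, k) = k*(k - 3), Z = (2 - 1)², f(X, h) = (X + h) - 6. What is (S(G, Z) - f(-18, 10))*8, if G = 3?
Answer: 96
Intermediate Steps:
f(X, h) = -6 + X + h
Z = 1 (Z = 1² = 1)
S(a, k) = k*(-3 + k)
(S(G, Z) - f(-18, 10))*8 = (1*(-3 + 1) - (-6 - 18 + 10))*8 = (1*(-2) - 1*(-14))*8 = (-2 + 14)*8 = 12*8 = 96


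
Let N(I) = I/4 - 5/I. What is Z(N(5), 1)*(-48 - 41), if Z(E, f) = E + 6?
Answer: -2225/4 ≈ -556.25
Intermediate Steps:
N(I) = -5/I + I/4 (N(I) = I*(¼) - 5/I = I/4 - 5/I = -5/I + I/4)
Z(E, f) = 6 + E
Z(N(5), 1)*(-48 - 41) = (6 + (-5/5 + (¼)*5))*(-48 - 41) = (6 + (-5*⅕ + 5/4))*(-89) = (6 + (-1 + 5/4))*(-89) = (6 + ¼)*(-89) = (25/4)*(-89) = -2225/4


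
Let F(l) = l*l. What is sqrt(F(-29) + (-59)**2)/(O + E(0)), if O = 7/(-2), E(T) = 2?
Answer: -2*sqrt(4322)/3 ≈ -43.828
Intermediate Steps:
F(l) = l**2
O = -7/2 (O = 7*(-1/2) = -7/2 ≈ -3.5000)
sqrt(F(-29) + (-59)**2)/(O + E(0)) = sqrt((-29)**2 + (-59)**2)/(-7/2 + 2) = sqrt(841 + 3481)/(-3/2) = sqrt(4322)*(-2/3) = -2*sqrt(4322)/3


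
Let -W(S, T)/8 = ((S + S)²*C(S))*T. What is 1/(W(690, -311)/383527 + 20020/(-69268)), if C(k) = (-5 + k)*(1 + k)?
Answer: 6641537059/38837371078441551365 ≈ 1.7101e-10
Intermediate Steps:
C(k) = (1 + k)*(-5 + k)
W(S, T) = -32*T*S²*(-5 + S² - 4*S) (W(S, T) = -8*(S + S)²*(-5 + S² - 4*S)*T = -8*(2*S)²*(-5 + S² - 4*S)*T = -8*(4*S²)*(-5 + S² - 4*S)*T = -8*4*S²*(-5 + S² - 4*S)*T = -32*T*S²*(-5 + S² - 4*S))
1/(W(690, -311)/383527 + 20020/(-69268)) = 1/((32*(-311)*690²*(5 - 1*690² + 4*690))/383527 + 20020/(-69268)) = 1/((32*(-311)*476100*(5 - 1*476100 + 2760))*(1/383527) + 20020*(-1/69268)) = 1/((32*(-311)*476100*(5 - 476100 + 2760))*(1/383527) - 5005/17317) = 1/((32*(-311)*476100*(-473335))*(1/383527) - 5005/17317) = 1/(2242730904912000*(1/383527) - 5005/17317) = 1/(2242730904912000/383527 - 5005/17317) = 1/(38837371078441551365/6641537059) = 6641537059/38837371078441551365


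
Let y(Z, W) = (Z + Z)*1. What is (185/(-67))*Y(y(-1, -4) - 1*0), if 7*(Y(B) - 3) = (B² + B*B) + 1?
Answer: -5550/469 ≈ -11.834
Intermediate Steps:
y(Z, W) = 2*Z (y(Z, W) = (2*Z)*1 = 2*Z)
Y(B) = 22/7 + 2*B²/7 (Y(B) = 3 + ((B² + B*B) + 1)/7 = 3 + ((B² + B²) + 1)/7 = 3 + (2*B² + 1)/7 = 3 + (1 + 2*B²)/7 = 3 + (⅐ + 2*B²/7) = 22/7 + 2*B²/7)
(185/(-67))*Y(y(-1, -4) - 1*0) = (185/(-67))*(22/7 + 2*(2*(-1) - 1*0)²/7) = (185*(-1/67))*(22/7 + 2*(-2 + 0)²/7) = -185*(22/7 + (2/7)*(-2)²)/67 = -185*(22/7 + (2/7)*4)/67 = -185*(22/7 + 8/7)/67 = -185/67*30/7 = -5550/469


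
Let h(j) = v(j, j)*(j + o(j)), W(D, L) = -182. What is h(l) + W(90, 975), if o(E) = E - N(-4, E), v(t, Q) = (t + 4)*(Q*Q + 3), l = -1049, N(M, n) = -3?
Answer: 2409086966918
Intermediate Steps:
v(t, Q) = (3 + Q²)*(4 + t) (v(t, Q) = (4 + t)*(Q² + 3) = (4 + t)*(3 + Q²) = (3 + Q²)*(4 + t))
o(E) = 3 + E (o(E) = E - 1*(-3) = E + 3 = 3 + E)
h(j) = (3 + 2*j)*(12 + j³ + 3*j + 4*j²) (h(j) = (12 + 3*j + 4*j² + j*j²)*(j + (3 + j)) = (12 + 3*j + 4*j² + j³)*(3 + 2*j) = (12 + j³ + 3*j + 4*j²)*(3 + 2*j) = (3 + 2*j)*(12 + j³ + 3*j + 4*j²))
h(l) + W(90, 975) = (3 + 2*(-1049))*(12 + (-1049)³ + 3*(-1049) + 4*(-1049)²) - 182 = (3 - 2098)*(12 - 1154320649 - 3147 + 4*1100401) - 182 = -2095*(12 - 1154320649 - 3147 + 4401604) - 182 = -2095*(-1149922180) - 182 = 2409086967100 - 182 = 2409086966918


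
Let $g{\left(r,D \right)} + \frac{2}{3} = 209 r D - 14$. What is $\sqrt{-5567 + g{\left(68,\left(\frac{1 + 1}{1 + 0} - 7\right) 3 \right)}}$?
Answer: $\frac{i \sqrt{1968855}}{3} \approx 467.72 i$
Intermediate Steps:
$g{\left(r,D \right)} = - \frac{44}{3} + 209 D r$ ($g{\left(r,D \right)} = - \frac{2}{3} + \left(209 r D - 14\right) = - \frac{2}{3} + \left(209 D r - 14\right) = - \frac{2}{3} + \left(-14 + 209 D r\right) = - \frac{44}{3} + 209 D r$)
$\sqrt{-5567 + g{\left(68,\left(\frac{1 + 1}{1 + 0} - 7\right) 3 \right)}} = \sqrt{-5567 + \left(- \frac{44}{3} + 209 \left(\frac{1 + 1}{1 + 0} - 7\right) 3 \cdot 68\right)} = \sqrt{-5567 + \left(- \frac{44}{3} + 209 \left(\frac{2}{1} - 7\right) 3 \cdot 68\right)} = \sqrt{-5567 + \left(- \frac{44}{3} + 209 \left(2 \cdot 1 - 7\right) 3 \cdot 68\right)} = \sqrt{-5567 + \left(- \frac{44}{3} + 209 \left(2 - 7\right) 3 \cdot 68\right)} = \sqrt{-5567 + \left(- \frac{44}{3} + 209 \left(\left(-5\right) 3\right) 68\right)} = \sqrt{-5567 + \left(- \frac{44}{3} + 209 \left(-15\right) 68\right)} = \sqrt{-5567 - \frac{639584}{3}} = \sqrt{- \frac{656285}{3}} = \frac{i \sqrt{1968855}}{3}$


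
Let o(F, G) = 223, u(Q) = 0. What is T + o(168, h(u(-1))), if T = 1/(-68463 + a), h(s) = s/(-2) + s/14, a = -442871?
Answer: 114027481/511334 ≈ 223.00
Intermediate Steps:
h(s) = -3*s/7 (h(s) = s*(-½) + s*(1/14) = -s/2 + s/14 = -3*s/7)
T = -1/511334 (T = 1/(-68463 - 442871) = 1/(-511334) = -1/511334 ≈ -1.9557e-6)
T + o(168, h(u(-1))) = -1/511334 + 223 = 114027481/511334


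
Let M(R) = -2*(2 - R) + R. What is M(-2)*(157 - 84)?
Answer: -730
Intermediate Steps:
M(R) = -4 + 3*R (M(R) = (-4 + 2*R) + R = -4 + 3*R)
M(-2)*(157 - 84) = (-4 + 3*(-2))*(157 - 84) = (-4 - 6)*73 = -10*73 = -730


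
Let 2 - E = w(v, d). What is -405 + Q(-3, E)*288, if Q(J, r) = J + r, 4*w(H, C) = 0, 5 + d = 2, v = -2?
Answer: -693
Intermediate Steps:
d = -3 (d = -5 + 2 = -3)
w(H, C) = 0 (w(H, C) = (1/4)*0 = 0)
E = 2 (E = 2 - 1*0 = 2 + 0 = 2)
-405 + Q(-3, E)*288 = -405 + (-3 + 2)*288 = -405 - 1*288 = -405 - 288 = -693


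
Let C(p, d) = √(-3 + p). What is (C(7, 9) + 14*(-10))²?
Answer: 19044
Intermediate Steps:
(C(7, 9) + 14*(-10))² = (√(-3 + 7) + 14*(-10))² = (√4 - 140)² = (2 - 140)² = (-138)² = 19044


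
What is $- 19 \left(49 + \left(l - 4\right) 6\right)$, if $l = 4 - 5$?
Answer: $-361$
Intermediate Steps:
$l = -1$
$- 19 \left(49 + \left(l - 4\right) 6\right) = - 19 \left(49 + \left(-1 - 4\right) 6\right) = - 19 \left(49 - 30\right) = \left(-19\right) 19 = -361$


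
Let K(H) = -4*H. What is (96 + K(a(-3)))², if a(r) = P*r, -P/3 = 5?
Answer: 7056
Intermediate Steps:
P = -15 (P = -3*5 = -15)
a(r) = -15*r
(96 + K(a(-3)))² = (96 - (-60)*(-3))² = (96 - 4*45)² = (96 - 180)² = (-84)² = 7056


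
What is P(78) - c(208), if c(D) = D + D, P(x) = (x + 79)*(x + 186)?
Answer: 41032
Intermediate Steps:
P(x) = (79 + x)*(186 + x)
c(D) = 2*D
P(78) - c(208) = (14694 + 78² + 265*78) - 2*208 = (14694 + 6084 + 20670) - 1*416 = 41448 - 416 = 41032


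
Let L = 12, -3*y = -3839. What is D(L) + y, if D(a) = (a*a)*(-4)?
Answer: 2111/3 ≈ 703.67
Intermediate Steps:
y = 3839/3 (y = -1/3*(-3839) = 3839/3 ≈ 1279.7)
D(a) = -4*a**2 (D(a) = a**2*(-4) = -4*a**2)
D(L) + y = -4*12**2 + 3839/3 = -4*144 + 3839/3 = -576 + 3839/3 = 2111/3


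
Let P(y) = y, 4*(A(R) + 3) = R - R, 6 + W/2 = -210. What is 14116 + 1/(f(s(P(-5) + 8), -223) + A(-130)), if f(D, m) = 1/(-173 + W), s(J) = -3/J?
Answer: 25634051/1816 ≈ 14116.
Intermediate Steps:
W = -432 (W = -12 + 2*(-210) = -12 - 420 = -432)
A(R) = -3 (A(R) = -3 + (R - R)/4 = -3 + (¼)*0 = -3 + 0 = -3)
f(D, m) = -1/605 (f(D, m) = 1/(-173 - 432) = 1/(-605) = -1/605)
14116 + 1/(f(s(P(-5) + 8), -223) + A(-130)) = 14116 + 1/(-1/605 - 3) = 14116 + 1/(-1816/605) = 14116 - 605/1816 = 25634051/1816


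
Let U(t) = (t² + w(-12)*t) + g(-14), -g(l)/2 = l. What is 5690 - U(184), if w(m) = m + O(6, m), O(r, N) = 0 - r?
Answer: -24882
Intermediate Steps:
O(r, N) = -r
w(m) = -6 + m (w(m) = m - 1*6 = m - 6 = -6 + m)
g(l) = -2*l
U(t) = 28 + t² - 18*t (U(t) = (t² + (-6 - 12)*t) - 2*(-14) = (t² - 18*t) + 28 = 28 + t² - 18*t)
5690 - U(184) = 5690 - (28 + 184² - 18*184) = 5690 - (28 + 33856 - 3312) = 5690 - 1*30572 = 5690 - 30572 = -24882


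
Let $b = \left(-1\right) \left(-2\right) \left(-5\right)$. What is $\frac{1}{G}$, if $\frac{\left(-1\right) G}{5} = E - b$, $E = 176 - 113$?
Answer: $- \frac{1}{365} \approx -0.0027397$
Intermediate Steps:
$E = 63$
$b = -10$ ($b = 2 \left(-5\right) = -10$)
$G = -365$ ($G = - 5 \left(63 - -10\right) = - 5 \left(63 + 10\right) = \left(-5\right) 73 = -365$)
$\frac{1}{G} = \frac{1}{-365} = - \frac{1}{365}$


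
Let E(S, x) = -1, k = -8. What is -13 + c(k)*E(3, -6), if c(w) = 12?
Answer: -25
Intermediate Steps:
-13 + c(k)*E(3, -6) = -13 + 12*(-1) = -13 - 12 = -25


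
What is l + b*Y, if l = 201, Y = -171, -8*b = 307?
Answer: 54105/8 ≈ 6763.1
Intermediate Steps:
b = -307/8 (b = -⅛*307 = -307/8 ≈ -38.375)
l + b*Y = 201 - 307/8*(-171) = 201 + 52497/8 = 54105/8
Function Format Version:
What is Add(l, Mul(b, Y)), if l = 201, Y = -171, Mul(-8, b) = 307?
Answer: Rational(54105, 8) ≈ 6763.1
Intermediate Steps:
b = Rational(-307, 8) (b = Mul(Rational(-1, 8), 307) = Rational(-307, 8) ≈ -38.375)
Add(l, Mul(b, Y)) = Add(201, Mul(Rational(-307, 8), -171)) = Add(201, Rational(52497, 8)) = Rational(54105, 8)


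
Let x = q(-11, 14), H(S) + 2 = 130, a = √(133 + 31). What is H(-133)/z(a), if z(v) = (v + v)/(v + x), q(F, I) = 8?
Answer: 64 + 256*√41/41 ≈ 103.98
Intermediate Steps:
a = 2*√41 (a = √164 = 2*√41 ≈ 12.806)
H(S) = 128 (H(S) = -2 + 130 = 128)
x = 8
z(v) = 2*v/(8 + v) (z(v) = (v + v)/(v + 8) = (2*v)/(8 + v) = 2*v/(8 + v))
H(-133)/z(a) = 128/((2*(2*√41)/(8 + 2*√41))) = 128/((4*√41/(8 + 2*√41))) = 128*(√41*(8 + 2*√41)/164) = 32*√41*(8 + 2*√41)/41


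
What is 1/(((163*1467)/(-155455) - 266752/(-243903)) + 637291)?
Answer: 37915940865/24163471015399612 ≈ 1.5691e-6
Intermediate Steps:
1/(((163*1467)/(-155455) - 266752/(-243903)) + 637291) = 1/((239121*(-1/155455) - 266752*(-1/243903)) + 637291) = 1/((-239121/155455 + 266752/243903) + 637291) = 1/(-16854397103/37915940865 + 637291) = 1/(24163471015399612/37915940865) = 37915940865/24163471015399612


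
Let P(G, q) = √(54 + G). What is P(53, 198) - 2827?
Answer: -2827 + √107 ≈ -2816.7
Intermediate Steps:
P(53, 198) - 2827 = √(54 + 53) - 2827 = √107 - 2827 = -2827 + √107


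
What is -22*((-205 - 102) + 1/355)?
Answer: 2397648/355 ≈ 6753.9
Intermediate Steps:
-22*((-205 - 102) + 1/355) = -22*(-307 + 1/355) = -22*(-108984/355) = 2397648/355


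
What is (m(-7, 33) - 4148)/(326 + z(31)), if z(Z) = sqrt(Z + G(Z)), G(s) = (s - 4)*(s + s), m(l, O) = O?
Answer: -1341490/104571 + 4115*sqrt(1705)/104571 ≈ -11.204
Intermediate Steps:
G(s) = 2*s*(-4 + s) (G(s) = (-4 + s)*(2*s) = 2*s*(-4 + s))
z(Z) = sqrt(Z + 2*Z*(-4 + Z))
(m(-7, 33) - 4148)/(326 + z(31)) = (33 - 4148)/(326 + sqrt(31*(-7 + 2*31))) = -4115/(326 + sqrt(31*(-7 + 62))) = -4115/(326 + sqrt(31*55)) = -4115/(326 + sqrt(1705))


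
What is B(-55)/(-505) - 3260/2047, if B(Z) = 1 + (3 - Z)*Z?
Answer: 4881583/1033735 ≈ 4.7223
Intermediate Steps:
B(Z) = 1 + Z*(3 - Z)
B(-55)/(-505) - 3260/2047 = (1 - 1*(-55)² + 3*(-55))/(-505) - 3260/2047 = (1 - 1*3025 - 165)*(-1/505) - 3260*1/2047 = (1 - 3025 - 165)*(-1/505) - 3260/2047 = -3189*(-1/505) - 3260/2047 = 3189/505 - 3260/2047 = 4881583/1033735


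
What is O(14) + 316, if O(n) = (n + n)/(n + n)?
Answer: 317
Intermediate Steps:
O(n) = 1 (O(n) = (2*n)/((2*n)) = (2*n)*(1/(2*n)) = 1)
O(14) + 316 = 1 + 316 = 317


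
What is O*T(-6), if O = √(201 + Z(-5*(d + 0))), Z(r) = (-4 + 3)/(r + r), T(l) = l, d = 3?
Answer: -√180930/5 ≈ -85.072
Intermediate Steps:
Z(r) = -1/(2*r)
O = √180930/30 (O = √(201 - (-1/(5*(3 + 0)))/2) = √(201 - 1/(2*((-5*3)))) = √(201 - ½/(-15)) = √(201 - ½*(-1/15)) = √(201 + 1/30) = √(6031/30) = √180930/30 ≈ 14.179)
O*T(-6) = (√180930/30)*(-6) = -√180930/5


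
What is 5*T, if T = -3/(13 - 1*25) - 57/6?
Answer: -185/4 ≈ -46.250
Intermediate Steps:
T = -37/4 (T = -3/(13 - 25) - 57*⅙ = -3/(-12) - 19/2 = -3*(-1/12) - 19/2 = ¼ - 19/2 = -37/4 ≈ -9.2500)
5*T = 5*(-37/4) = -185/4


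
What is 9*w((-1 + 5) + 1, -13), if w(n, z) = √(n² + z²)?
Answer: 9*√194 ≈ 125.36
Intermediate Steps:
9*w((-1 + 5) + 1, -13) = 9*√(((-1 + 5) + 1)² + (-13)²) = 9*√((4 + 1)² + 169) = 9*√(5² + 169) = 9*√(25 + 169) = 9*√194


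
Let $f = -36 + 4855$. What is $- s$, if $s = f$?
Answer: $-4819$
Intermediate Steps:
$f = 4819$
$s = 4819$
$- s = \left(-1\right) 4819 = -4819$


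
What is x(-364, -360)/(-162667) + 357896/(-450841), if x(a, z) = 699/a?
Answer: -21190989044189/26694650872708 ≈ -0.79383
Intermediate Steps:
x(-364, -360)/(-162667) + 357896/(-450841) = (699/(-364))/(-162667) + 357896/(-450841) = (699*(-1/364))*(-1/162667) + 357896*(-1/450841) = -699/364*(-1/162667) - 357896/450841 = 699/59210788 - 357896/450841 = -21190989044189/26694650872708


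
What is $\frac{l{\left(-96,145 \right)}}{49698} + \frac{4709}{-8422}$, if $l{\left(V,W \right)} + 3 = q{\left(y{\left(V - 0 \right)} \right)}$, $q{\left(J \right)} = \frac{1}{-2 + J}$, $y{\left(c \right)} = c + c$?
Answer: $- \frac{2063923597}{3690907812} \approx -0.55919$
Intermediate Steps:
$y{\left(c \right)} = 2 c$
$l{\left(V,W \right)} = -3 + \frac{1}{-2 + 2 V}$ ($l{\left(V,W \right)} = -3 + \frac{1}{-2 + 2 \left(V - 0\right)} = -3 + \frac{1}{-2 + 2 \left(V + 0\right)} = -3 + \frac{1}{-2 + 2 V}$)
$\frac{l{\left(-96,145 \right)}}{49698} + \frac{4709}{-8422} = \frac{\frac{1}{2} \frac{1}{-1 - 96} \left(7 - -576\right)}{49698} + \frac{4709}{-8422} = \frac{7 + 576}{2 \left(-97\right)} \frac{1}{49698} + 4709 \left(- \frac{1}{8422}\right) = \frac{1}{2} \left(- \frac{1}{97}\right) 583 \cdot \frac{1}{49698} - \frac{4709}{8422} = \left(- \frac{583}{194}\right) \frac{1}{49698} - \frac{4709}{8422} = - \frac{53}{876492} - \frac{4709}{8422} = - \frac{2063923597}{3690907812}$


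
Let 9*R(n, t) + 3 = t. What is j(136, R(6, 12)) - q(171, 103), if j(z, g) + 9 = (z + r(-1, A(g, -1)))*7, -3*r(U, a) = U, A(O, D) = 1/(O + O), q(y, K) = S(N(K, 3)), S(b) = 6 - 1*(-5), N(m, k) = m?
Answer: 2803/3 ≈ 934.33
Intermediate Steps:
S(b) = 11 (S(b) = 6 + 5 = 11)
q(y, K) = 11
A(O, D) = 1/(2*O)
r(U, a) = -U/3
R(n, t) = -1/3 + t/9
j(z, g) = -20/3 + 7*z (j(z, g) = -9 + (z - 1/3*(-1))*7 = -9 + (z + 1/3)*7 = -9 + (1/3 + z)*7 = -9 + (7/3 + 7*z) = -20/3 + 7*z)
j(136, R(6, 12)) - q(171, 103) = (-20/3 + 7*136) - 1*11 = (-20/3 + 952) - 11 = 2836/3 - 11 = 2803/3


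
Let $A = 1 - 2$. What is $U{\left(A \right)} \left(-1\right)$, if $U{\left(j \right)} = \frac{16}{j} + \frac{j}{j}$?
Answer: $15$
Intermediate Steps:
$A = -1$
$U{\left(j \right)} = 1 + \frac{16}{j}$ ($U{\left(j \right)} = \frac{16}{j} + 1 = 1 + \frac{16}{j}$)
$U{\left(A \right)} \left(-1\right) = \frac{16 - 1}{-1} \left(-1\right) = \left(-1\right) 15 \left(-1\right) = \left(-15\right) \left(-1\right) = 15$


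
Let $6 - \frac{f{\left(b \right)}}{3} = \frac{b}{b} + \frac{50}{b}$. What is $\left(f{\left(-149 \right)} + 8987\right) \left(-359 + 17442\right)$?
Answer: $\frac{22915956184}{149} \approx 1.538 \cdot 10^{8}$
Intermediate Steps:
$f{\left(b \right)} = 15 - \frac{150}{b}$ ($f{\left(b \right)} = 18 - 3 \left(\frac{b}{b} + \frac{50}{b}\right) = 18 - 3 \left(1 + \frac{50}{b}\right) = 18 - \left(3 + \frac{150}{b}\right) = 15 - \frac{150}{b}$)
$\left(f{\left(-149 \right)} + 8987\right) \left(-359 + 17442\right) = \left(\left(15 - \frac{150}{-149}\right) + 8987\right) \left(-359 + 17442\right) = \left(\left(15 - - \frac{150}{149}\right) + 8987\right) 17083 = \left(\left(15 + \frac{150}{149}\right) + 8987\right) 17083 = \left(\frac{2385}{149} + 8987\right) 17083 = \frac{1341448}{149} \cdot 17083 = \frac{22915956184}{149}$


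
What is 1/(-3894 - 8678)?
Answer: -1/12572 ≈ -7.9542e-5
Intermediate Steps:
1/(-3894 - 8678) = 1/(-12572) = -1/12572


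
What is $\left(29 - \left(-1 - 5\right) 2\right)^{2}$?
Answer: $1681$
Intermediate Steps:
$\left(29 - \left(-1 - 5\right) 2\right)^{2} = \left(29 - \left(-6\right) 2\right)^{2} = \left(29 - -12\right)^{2} = \left(29 + 12\right)^{2} = 41^{2} = 1681$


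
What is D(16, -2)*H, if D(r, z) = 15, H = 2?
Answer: 30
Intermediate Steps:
D(16, -2)*H = 15*2 = 30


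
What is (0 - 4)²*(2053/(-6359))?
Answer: -32848/6359 ≈ -5.1656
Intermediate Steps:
(0 - 4)²*(2053/(-6359)) = (-4)²*(2053*(-1/6359)) = 16*(-2053/6359) = -32848/6359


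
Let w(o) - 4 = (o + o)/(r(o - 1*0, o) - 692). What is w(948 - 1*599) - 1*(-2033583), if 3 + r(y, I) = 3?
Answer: 703620753/346 ≈ 2.0336e+6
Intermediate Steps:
r(y, I) = 0 (r(y, I) = -3 + 3 = 0)
w(o) = 4 - o/346 (w(o) = 4 + (o + o)/(0 - 692) = 4 + (2*o)/(-692) = 4 + (2*o)*(-1/692) = 4 - o/346)
w(948 - 1*599) - 1*(-2033583) = (4 - (948 - 1*599)/346) - 1*(-2033583) = (4 - (948 - 599)/346) + 2033583 = (4 - 1/346*349) + 2033583 = (4 - 349/346) + 2033583 = 1035/346 + 2033583 = 703620753/346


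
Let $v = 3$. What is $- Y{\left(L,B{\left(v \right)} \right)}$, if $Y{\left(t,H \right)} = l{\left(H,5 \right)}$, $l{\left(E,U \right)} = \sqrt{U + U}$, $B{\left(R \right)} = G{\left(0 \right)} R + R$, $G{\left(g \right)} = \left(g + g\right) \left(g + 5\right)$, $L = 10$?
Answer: $- \sqrt{10} \approx -3.1623$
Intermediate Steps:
$G{\left(g \right)} = 2 g \left(5 + g\right)$
$B{\left(R \right)} = R$ ($B{\left(R \right)} = 2 \cdot 0 \left(5 + 0\right) R + R = 2 \cdot 0 \cdot 5 R + R = 0 R + R = 0 + R = R$)
$l{\left(E,U \right)} = \sqrt{2} \sqrt{U}$ ($l{\left(E,U \right)} = \sqrt{2 U} = \sqrt{2} \sqrt{U}$)
$Y{\left(t,H \right)} = \sqrt{10}$ ($Y{\left(t,H \right)} = \sqrt{2} \sqrt{5} = \sqrt{10}$)
$- Y{\left(L,B{\left(v \right)} \right)} = - \sqrt{10}$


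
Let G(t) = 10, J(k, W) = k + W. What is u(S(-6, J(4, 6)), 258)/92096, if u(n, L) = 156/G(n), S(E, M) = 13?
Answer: 39/230240 ≈ 0.00016939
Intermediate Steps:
J(k, W) = W + k
u(n, L) = 78/5 (u(n, L) = 156/10 = 156*(1/10) = 78/5)
u(S(-6, J(4, 6)), 258)/92096 = (78/5)/92096 = (78/5)*(1/92096) = 39/230240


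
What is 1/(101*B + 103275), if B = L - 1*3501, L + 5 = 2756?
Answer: 1/27525 ≈ 3.6331e-5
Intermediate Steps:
L = 2751 (L = -5 + 2756 = 2751)
B = -750 (B = 2751 - 1*3501 = 2751 - 3501 = -750)
1/(101*B + 103275) = 1/(101*(-750) + 103275) = 1/(-75750 + 103275) = 1/27525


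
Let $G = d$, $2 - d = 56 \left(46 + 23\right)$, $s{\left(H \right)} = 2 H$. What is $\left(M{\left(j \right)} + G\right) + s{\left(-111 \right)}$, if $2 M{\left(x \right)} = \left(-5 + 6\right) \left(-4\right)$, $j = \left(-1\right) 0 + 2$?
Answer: $-4086$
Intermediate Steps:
$j = 2$ ($j = 0 + 2 = 2$)
$M{\left(x \right)} = -2$ ($M{\left(x \right)} = \frac{\left(-5 + 6\right) \left(-4\right)}{2} = \frac{1 \left(-4\right)}{2} = \frac{1}{2} \left(-4\right) = -2$)
$d = -3862$ ($d = 2 - 56 \left(46 + 23\right) = 2 - 56 \cdot 69 = 2 - 3864 = -3862$)
$G = -3862$
$\left(M{\left(j \right)} + G\right) + s{\left(-111 \right)} = \left(-2 - 3862\right) + 2 \left(-111\right) = -3864 - 222 = -4086$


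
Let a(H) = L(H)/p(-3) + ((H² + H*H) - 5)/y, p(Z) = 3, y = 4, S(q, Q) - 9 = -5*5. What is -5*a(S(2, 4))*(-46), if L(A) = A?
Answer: 167555/6 ≈ 27926.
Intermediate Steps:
S(q, Q) = -16 (S(q, Q) = 9 - 5*5 = 9 - 25 = -16)
a(H) = -5/4 + H²/2 + H/3 (a(H) = H/3 + ((H² + H*H) - 5)/4 = H*(⅓) + ((H² + H²) - 5)*(¼) = H/3 + (2*H² - 5)*(¼) = H/3 + (-5 + 2*H²)*(¼) = H/3 + (-5/4 + H²/2) = -5/4 + H²/2 + H/3)
-5*a(S(2, 4))*(-46) = -5*(-5/4 + (½)*(-16)² + (⅓)*(-16))*(-46) = -5*(-5/4 + (½)*256 - 16/3)*(-46) = -5*(-5/4 + 128 - 16/3)*(-46) = -5*1457/12*(-46) = -7285/12*(-46) = 167555/6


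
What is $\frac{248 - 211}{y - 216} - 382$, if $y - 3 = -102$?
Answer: $- \frac{120367}{315} \approx -382.12$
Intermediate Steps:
$y = -99$ ($y = 3 - 102 = -99$)
$\frac{248 - 211}{y - 216} - 382 = \frac{248 - 211}{-99 - 216} - 382 = \frac{37}{-315} - 382 = 37 \left(- \frac{1}{315}\right) - 382 = - \frac{37}{315} - 382 = - \frac{120367}{315}$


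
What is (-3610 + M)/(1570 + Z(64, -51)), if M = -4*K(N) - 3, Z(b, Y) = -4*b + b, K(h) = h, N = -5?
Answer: -3593/1378 ≈ -2.6074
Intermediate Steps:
Z(b, Y) = -3*b
M = 17 (M = -4*(-5) - 3 = 20 - 3 = 17)
(-3610 + M)/(1570 + Z(64, -51)) = (-3610 + 17)/(1570 - 3*64) = -3593/(1570 - 192) = -3593/1378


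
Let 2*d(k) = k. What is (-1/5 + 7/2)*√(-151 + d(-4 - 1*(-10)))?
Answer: 33*I*√37/5 ≈ 40.146*I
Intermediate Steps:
d(k) = k/2
(-1/5 + 7/2)*√(-151 + d(-4 - 1*(-10))) = (-1/5 + 7/2)*√(-151 + (-4 - 1*(-10))/2) = (-1*⅕ + 7*(½))*√(-151 + (-4 + 10)/2) = (-⅕ + 7/2)*√(-151 + (½)*6) = 33*√(-151 + 3)/10 = 33*√(-148)/10 = 33*(2*I*√37)/10 = 33*I*√37/5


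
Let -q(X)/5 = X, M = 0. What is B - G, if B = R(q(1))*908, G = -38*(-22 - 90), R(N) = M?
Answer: -4256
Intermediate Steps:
q(X) = -5*X
R(N) = 0
G = 4256 (G = -38*(-112) = 4256)
B = 0 (B = 0*908 = 0)
B - G = 0 - 1*4256 = 0 - 4256 = -4256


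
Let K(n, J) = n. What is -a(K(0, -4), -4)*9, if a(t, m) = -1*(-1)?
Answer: -9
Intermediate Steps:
a(t, m) = 1
-a(K(0, -4), -4)*9 = -1*1*9 = -1*9 = -9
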